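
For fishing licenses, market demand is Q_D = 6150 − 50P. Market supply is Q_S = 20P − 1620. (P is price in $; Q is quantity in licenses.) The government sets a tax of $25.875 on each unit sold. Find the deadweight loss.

$4782.25

In inverse form: demand P = 123 − 0.02Q, supply P = 81 + 0.05Q.
Competitive equilibrium: 123 − 0.02Q = 81 + 0.05Q → Q* = 600, P* = 111.
With the tax, the buyer price exceeds the seller price by 25.875: (123 − 0.02Q) − (81 + 0.05Q) = 25.875 → Q' = 230.35714.
ΔQ = 600 − 230.35714 = 369.64286; the wedge equals the tax, 25.875.
Deadweight loss = ½ × 369.64286 × 25.875 = $4782.25.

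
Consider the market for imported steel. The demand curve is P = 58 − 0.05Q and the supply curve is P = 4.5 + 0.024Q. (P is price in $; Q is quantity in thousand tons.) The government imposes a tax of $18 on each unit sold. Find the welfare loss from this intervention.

$2189.19 thousand

Competitive equilibrium: 58 − 0.05Q = 4.5 + 0.024Q → Q* = 722.973, P* = 21.8514.
With the tax, the buyer price exceeds the seller price by 18: (58 − 0.05Q) − (4.5 + 0.024Q) = 18 → Q' = 479.7297.
ΔQ = 722.973 − 479.7297 = 243.2433; the wedge equals the tax, 18.
Deadweight loss = ½ × 243.2433 × 18 = $2189.19 thousand.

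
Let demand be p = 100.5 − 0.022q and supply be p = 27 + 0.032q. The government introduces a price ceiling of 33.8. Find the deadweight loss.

Competitive equilibrium: 100.5 − 0.022q = 27 + 0.032q → q* = 1361.1111, p* = 70.5556.
At the ceiling p = 33.8, quantity supplied = (33.8 − 27)/0.032 = 212.5.
Willingness to pay at q' = 212.5: 100.5 − 0.022·212.5 = 95.825.
Δq = 1361.1111 − 212.5 = 1148.6111; wedge = 95.825 − 33.8 = 62.025.
Welfare loss = ½ × 1148.6111 × 62.025 = 35621.30.

35621.30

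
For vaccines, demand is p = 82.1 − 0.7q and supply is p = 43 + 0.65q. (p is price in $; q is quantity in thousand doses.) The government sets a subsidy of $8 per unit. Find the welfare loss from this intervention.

$23.70 thousand

Competitive equilibrium: 82.1 − 0.7q = 43 + 0.65q → q* = 28.963, p* = 61.8259.
The subsidy lowers effective supply by 8: p = 35 + 0.65q.
New quantity: 82.1 − 0.7q = 35 + 0.65q → q' = 34.8889.
Overproduction Δq = 34.8889 − 28.963 = 5.9259; wedge = subsidy = 8.
The triangle = ½ × 5.9259 × 8 = $23.70 thousand.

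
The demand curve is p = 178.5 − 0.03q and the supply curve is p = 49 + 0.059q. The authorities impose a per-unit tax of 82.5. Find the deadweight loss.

Competitive equilibrium: 178.5 − 0.03q = 49 + 0.059q → q* = 1455.0562, p* = 134.8483.
With the tax, the buyer price exceeds the seller price by 82.5: (178.5 − 0.03q) − (49 + 0.059q) = 82.5 → q' = 528.0899.
Δq = 1455.0562 − 528.0899 = 926.9663; the wedge equals the tax, 82.5.
DWL = ½ × 926.9663 × 82.5 = 38237.36.

38237.36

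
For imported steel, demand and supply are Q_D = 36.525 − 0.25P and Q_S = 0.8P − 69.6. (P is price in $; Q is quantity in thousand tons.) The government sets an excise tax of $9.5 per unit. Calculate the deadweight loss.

In inverse form: demand P = 146.1 − 4Q, supply P = 87 + 1.25Q.
Competitive equilibrium: 146.1 − 4Q = 87 + 1.25Q → Q* = 11.2571, P* = 101.0714.
With the tax, the buyer price exceeds the seller price by 9.5: (146.1 − 4Q) − (87 + 1.25Q) = 9.5 → Q' = 9.4476.
ΔQ = 11.2571 − 9.4476 = 1.8095; the wedge equals the tax, 9.5.
Deadweight loss = ½ × 1.8095 × 9.5 = $8.60 thousand.

$8.60 thousand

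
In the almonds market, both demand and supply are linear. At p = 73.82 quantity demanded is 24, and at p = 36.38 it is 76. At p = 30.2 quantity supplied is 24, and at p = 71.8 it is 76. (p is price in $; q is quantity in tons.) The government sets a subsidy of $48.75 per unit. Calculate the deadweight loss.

Demand slope = (36.38 − 73.82)/(76 − 24) = −0.72, so p = 91.1 − 0.72q.
Supply slope = (71.8 − 30.2)/(76 − 24) = 0.8, so p = 11 + 0.8q.
Competitive equilibrium: 91.1 − 0.72q = 11 + 0.8q → q* = 52.6974, p* = 53.1579.
The subsidy lowers effective supply by 48.75: p = 0.8q − 37.75.
New quantity: 91.1 − 0.72q = 0.8q − 37.75 → q' = 84.7697.
Overproduction Δq = 84.7697 − 52.6974 = 32.0723; wedge = subsidy = 48.75.
DWL = ½ × 32.0723 × 48.75 = $781.76.

$781.76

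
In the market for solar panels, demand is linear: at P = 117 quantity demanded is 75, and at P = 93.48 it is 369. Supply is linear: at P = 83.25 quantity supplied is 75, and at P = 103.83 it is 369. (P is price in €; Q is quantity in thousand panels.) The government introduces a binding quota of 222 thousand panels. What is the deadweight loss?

Demand slope = (93.48 − 117)/(369 − 75) = −0.08, so P = 123 − 0.08Q.
Supply slope = (103.83 − 83.25)/(369 − 75) = 0.07, so P = 78 + 0.07Q.
Competitive equilibrium: 123 − 0.08Q = 78 + 0.07Q → Q* = 300, P* = 99.
At Q = 222: demand price = 123 − 0.08·222 = 105.24; supply price = 78 + 0.07·222 = 93.54.
ΔQ = 300 − 222 = 78; wedge = 105.24 − 93.54 = 11.7.
The triangle = ½ × 78 × 11.7 = €456.30 thousand.

€456.30 thousand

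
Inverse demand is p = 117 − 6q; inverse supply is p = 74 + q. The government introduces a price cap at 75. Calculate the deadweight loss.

Competitive equilibrium: 117 − 6q = 74 + q → q* = 6.1429, p* = 80.1429.
At the ceiling p = 75, quantity supplied = (75 − 74)/1 = 1.
Willingness to pay at q' = 1: 117 − 6·1 = 111.
Δq = 6.1429 − 1 = 5.1429; wedge = 111 − 75 = 36.
DWL = ½ × 5.1429 × 36 = 92.57.

92.57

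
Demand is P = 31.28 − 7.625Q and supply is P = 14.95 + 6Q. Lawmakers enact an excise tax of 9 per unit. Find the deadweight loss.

2.97

Competitive equilibrium: 31.28 − 7.625Q = 14.95 + 6Q → Q* = 1.1985, P* = 22.1412.
With the tax, the buyer price exceeds the seller price by 9: (31.28 − 7.625Q) − (14.95 + 6Q) = 9 → Q' = 0.538.
ΔQ = 1.1985 − 0.538 = 0.6605; the wedge equals the tax, 9.
DWL = ½ × 0.6605 × 9 = 2.97.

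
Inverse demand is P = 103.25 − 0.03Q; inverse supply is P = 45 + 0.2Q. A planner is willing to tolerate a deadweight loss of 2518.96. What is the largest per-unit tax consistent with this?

34.04

Competitive equilibrium: 103.25 − 0.03Q = 45 + 0.2Q → Q* = 253.2609, P* = 95.6522.
A tax t gives ΔQ = t/0.23 and wedge t, so DWL = t²/0.46.
t²/0.46 = 2518.96 → t² = 1158.7216 → t = 34.04.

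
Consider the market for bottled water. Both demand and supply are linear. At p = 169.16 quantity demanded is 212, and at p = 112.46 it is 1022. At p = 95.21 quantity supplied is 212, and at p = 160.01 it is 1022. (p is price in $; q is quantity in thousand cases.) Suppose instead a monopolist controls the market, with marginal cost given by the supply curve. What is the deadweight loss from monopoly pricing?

$3773.90 thousand

Demand slope = (112.46 − 169.16)/(1022 − 212) = −0.07, so p = 184 − 0.07q.
Supply slope = (160.01 − 95.21)/(1022 − 212) = 0.08, so p = 78.25 + 0.08q.
Competitive equilibrium: 184 − 0.07q = 78.25 + 0.08q → q* = 705, p* = 134.65.
Marginal revenue: MR = 184 − 0.14q. Set MR = MC: 184 − 0.14q = 78.25 + 0.08q → q_m = 480.68182.
Price p_m = 184 − 0.07·480.68182 = 150.35227; MC(q_m) = 78.25 + 0.08·480.68182 = 116.70455.
Competitive q* = 705, so Δq = 224.31818; wedge = 150.35227 − 116.70455 = 33.64772.
DWL = ½ × 224.31818 × 33.64772 = $3773.90 thousand.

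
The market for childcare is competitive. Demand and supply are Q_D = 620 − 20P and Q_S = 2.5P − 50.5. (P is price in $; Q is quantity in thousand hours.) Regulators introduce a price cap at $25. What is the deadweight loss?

In inverse form: demand P = 31 − 0.05Q, supply P = 20.2 + 0.4Q.
Competitive equilibrium: 31 − 0.05Q = 20.2 + 0.4Q → Q* = 24, P* = 29.8.
At the ceiling P = 25, quantity supplied = (25 − 20.2)/0.4 = 12.
Willingness to pay at Q' = 12: 31 − 0.05·12 = 30.4.
ΔQ = 24 − 12 = 12; wedge = 30.4 − 25 = 5.4.
DWL = ½ × 12 × 5.4 = $32.40 thousand.

$32.40 thousand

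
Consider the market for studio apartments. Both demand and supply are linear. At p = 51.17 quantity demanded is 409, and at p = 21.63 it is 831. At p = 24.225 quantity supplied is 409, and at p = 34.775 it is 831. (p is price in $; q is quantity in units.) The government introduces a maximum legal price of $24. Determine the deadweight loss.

Demand slope = (21.63 − 51.17)/(831 − 409) = −0.07, so p = 79.8 − 0.07q.
Supply slope = (34.775 − 24.225)/(831 − 409) = 0.025, so p = 14 + 0.025q.
Competitive equilibrium: 79.8 − 0.07q = 14 + 0.025q → q* = 692.6316, p* = 31.3158.
At the ceiling p = 24, quantity supplied = (24 − 14)/0.025 = 400.
Willingness to pay at q' = 400: 79.8 − 0.07·400 = 51.8.
Δq = 692.6316 − 400 = 292.6316; wedge = 51.8 − 24 = 27.8.
DWL = ½ × 292.6316 × 27.8 = $4067.58.

$4067.58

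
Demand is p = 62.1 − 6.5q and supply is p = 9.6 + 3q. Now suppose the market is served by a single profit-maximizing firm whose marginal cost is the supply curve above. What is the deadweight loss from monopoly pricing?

Competitive equilibrium: 62.1 − 6.5q = 9.6 + 3q → q* = 5.5263, p* = 26.1789.
Marginal revenue: MR = 62.1 − 13q. Set MR = MC: 62.1 − 13q = 9.6 + 3q → q_m = 3.2813.
Price p_m = 62.1 − 6.5·3.2813 = 40.7716; MC(q_m) = 9.6 + 3·3.2813 = 19.4439.
Competitive q* = 5.5263, so Δq = 2.245; wedge = 40.7716 − 19.4439 = 21.3277.
The triangle = ½ × 2.245 × 21.3277 = 23.94.

23.94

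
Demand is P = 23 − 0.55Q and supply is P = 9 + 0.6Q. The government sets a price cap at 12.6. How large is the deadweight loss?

Competitive equilibrium: 23 − 0.55Q = 9 + 0.6Q → Q* = 12.1739, P* = 16.3043.
At the ceiling P = 12.6, quantity supplied = (12.6 − 9)/0.6 = 6.
Willingness to pay at Q' = 6: 23 − 0.55·6 = 19.7.
ΔQ = 12.1739 − 6 = 6.1739; wedge = 19.7 − 12.6 = 7.1.
Deadweight loss = ½ × 6.1739 × 7.1 = 21.92.

21.92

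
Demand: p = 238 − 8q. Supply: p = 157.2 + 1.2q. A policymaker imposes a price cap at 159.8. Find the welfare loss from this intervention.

Competitive equilibrium: 238 − 8q = 157.2 + 1.2q → q* = 8.78261, p* = 167.73913.
At the ceiling p = 159.8, quantity supplied = (159.8 − 157.2)/1.2 = 2.16667.
Willingness to pay at q' = 2.16667: 238 − 8·2.16667 = 220.66664.
Δq = 8.78261 − 2.16667 = 6.61594; wedge = 220.66664 − 159.8 = 60.86664.
DWL = ½ × 6.61594 × 60.86664 = 201.35.

201.35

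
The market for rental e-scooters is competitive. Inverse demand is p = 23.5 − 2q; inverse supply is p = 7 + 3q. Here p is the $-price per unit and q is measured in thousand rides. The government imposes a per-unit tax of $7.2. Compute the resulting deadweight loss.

$5.184 thousand

Competitive equilibrium: 23.5 − 2q = 7 + 3q → q* = 3.3, p* = 16.9.
With the tax, the buyer price exceeds the seller price by 7.2: (23.5 − 2q) − (7 + 3q) = 7.2 → q' = 1.86.
Δq = 3.3 − 1.86 = 1.44; the wedge equals the tax, 7.2.
The triangle = ½ × 1.44 × 7.2 = $5.184 thousand.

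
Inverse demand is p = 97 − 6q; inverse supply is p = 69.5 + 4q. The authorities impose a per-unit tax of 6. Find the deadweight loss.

1.80

Competitive equilibrium: 97 − 6q = 69.5 + 4q → q* = 2.75, p* = 80.5.
With the tax, the buyer price exceeds the seller price by 6: (97 − 6q) − (69.5 + 4q) = 6 → q' = 2.15.
Δq = 2.75 − 2.15 = 0.6; the wedge equals the tax, 6.
Deadweight loss = ½ × 0.6 × 6 = 1.80.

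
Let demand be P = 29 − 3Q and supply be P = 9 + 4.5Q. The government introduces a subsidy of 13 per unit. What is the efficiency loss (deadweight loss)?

Competitive equilibrium: 29 − 3Q = 9 + 4.5Q → Q* = 2.6667, P* = 21.
The subsidy lowers effective supply by 13: P = 4.5Q − 4.
New quantity: 29 − 3Q = 4.5Q − 4 → Q' = 4.4.
Overproduction ΔQ = 4.4 − 2.6667 = 1.7333; wedge = subsidy = 13.
Deadweight loss = ½ × 1.7333 × 13 = 11.27.

11.27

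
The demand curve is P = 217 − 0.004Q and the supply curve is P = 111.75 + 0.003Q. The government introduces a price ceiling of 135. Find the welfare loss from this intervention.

Competitive equilibrium: 217 − 0.004Q = 111.75 + 0.003Q → Q* = 15035.7143, P* = 156.8571.
At the ceiling P = 135, quantity supplied = (135 − 111.75)/0.003 = 7750.
Willingness to pay at Q' = 7750: 217 − 0.004·7750 = 186.
ΔQ = 15035.7143 − 7750 = 7285.7143; wedge = 186 − 135 = 51.
The triangle = ½ × 7285.7143 × 51 = 185785.71.

185785.71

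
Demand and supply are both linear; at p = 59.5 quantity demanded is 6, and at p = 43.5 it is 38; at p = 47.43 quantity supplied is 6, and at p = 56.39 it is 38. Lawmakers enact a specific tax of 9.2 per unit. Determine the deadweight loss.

Demand slope = (43.5 − 59.5)/(38 − 6) = −0.5, so p = 62.5 − 0.5q.
Supply slope = (56.39 − 47.43)/(38 − 6) = 0.28, so p = 45.75 + 0.28q.
Competitive equilibrium: 62.5 − 0.5q = 45.75 + 0.28q → q* = 21.4744, p* = 51.7628.
With the tax, the buyer price exceeds the seller price by 9.2: (62.5 − 0.5q) − (45.75 + 0.28q) = 9.2 → q' = 9.6795.
Δq = 21.4744 − 9.6795 = 11.7949; the wedge equals the tax, 9.2.
The triangle = ½ × 11.7949 × 9.2 = 54.26.

54.26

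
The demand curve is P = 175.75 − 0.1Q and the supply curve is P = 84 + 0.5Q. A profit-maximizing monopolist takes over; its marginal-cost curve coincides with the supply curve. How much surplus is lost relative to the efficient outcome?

143.16

Competitive equilibrium: 175.75 − 0.1Q = 84 + 0.5Q → Q* = 152.91667, P* = 160.45833.
Marginal revenue: MR = 175.75 − 0.2Q. Set MR = MC: 175.75 − 0.2Q = 84 + 0.5Q → Q_m = 131.07143.
Price P_m = 175.75 − 0.1·131.07143 = 162.64286; MC(Q_m) = 84 + 0.5·131.07143 = 149.53572.
Competitive Q* = 152.91667, so ΔQ = 21.84524; wedge = 162.64286 − 149.53572 = 13.10714.
Deadweight loss = ½ × 21.84524 × 13.10714 = 143.16.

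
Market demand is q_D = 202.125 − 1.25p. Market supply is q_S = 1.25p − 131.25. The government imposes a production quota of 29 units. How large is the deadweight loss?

33.15

In inverse form: demand p = 161.7 − 0.8q, supply p = 105 + 0.8q.
Competitive equilibrium: 161.7 − 0.8q = 105 + 0.8q → q* = 35.4375, p* = 133.35.
At q = 29: demand price = 161.7 − 0.8·29 = 138.5; supply price = 105 + 0.8·29 = 128.2.
Δq = 35.4375 − 29 = 6.4375; wedge = 138.5 − 128.2 = 10.3.
Welfare loss = ½ × 6.4375 × 10.3 = 33.15.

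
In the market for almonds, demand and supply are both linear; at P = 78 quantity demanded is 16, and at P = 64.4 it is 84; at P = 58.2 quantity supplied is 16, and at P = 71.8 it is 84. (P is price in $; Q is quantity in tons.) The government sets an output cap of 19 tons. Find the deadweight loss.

Demand slope = (64.4 − 78)/(84 − 16) = −0.2, so P = 81.2 − 0.2Q.
Supply slope = (71.8 − 58.2)/(84 − 16) = 0.2, so P = 55 + 0.2Q.
Competitive equilibrium: 81.2 − 0.2Q = 55 + 0.2Q → Q* = 65.5, P* = 68.1.
At Q = 19: demand price = 81.2 − 0.2·19 = 77.4; supply price = 55 + 0.2·19 = 58.8.
ΔQ = 65.5 − 19 = 46.5; wedge = 77.4 − 58.8 = 18.6.
The triangle = ½ × 46.5 × 18.6 = $432.45.

$432.45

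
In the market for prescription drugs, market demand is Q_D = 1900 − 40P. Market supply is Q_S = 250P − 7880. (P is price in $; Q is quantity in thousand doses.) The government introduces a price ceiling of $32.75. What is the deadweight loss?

In inverse form: demand P = 47.5 − 0.025Q, supply P = 31.52 + 0.004Q.
Competitive equilibrium: 47.5 − 0.025Q = 31.52 + 0.004Q → Q* = 551.0345, P* = 33.7241.
At the ceiling P = 32.75, quantity supplied = (32.75 − 31.52)/0.004 = 307.5.
Willingness to pay at Q' = 307.5: 47.5 − 0.025·307.5 = 39.8125.
ΔQ = 551.0345 − 307.5 = 243.5345; wedge = 39.8125 − 32.75 = 7.0625.
Deadweight loss = ½ × 243.5345 × 7.0625 = $859.98 thousand.

$859.98 thousand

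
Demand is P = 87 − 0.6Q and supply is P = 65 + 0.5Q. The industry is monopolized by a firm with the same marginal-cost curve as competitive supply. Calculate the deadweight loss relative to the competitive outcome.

Competitive equilibrium: 87 − 0.6Q = 65 + 0.5Q → Q* = 20, P* = 75.
Marginal revenue: MR = 87 − 1.2Q. Set MR = MC: 87 − 1.2Q = 65 + 0.5Q → Q_m = 12.9412.
Price P_m = 87 − 0.6·12.9412 = 79.2353; MC(Q_m) = 65 + 0.5·12.9412 = 71.4706.
Competitive Q* = 20, so ΔQ = 7.0588; wedge = 79.2353 − 71.4706 = 7.7647.
DWL = ½ × 7.0588 × 7.7647 = 27.40.

27.40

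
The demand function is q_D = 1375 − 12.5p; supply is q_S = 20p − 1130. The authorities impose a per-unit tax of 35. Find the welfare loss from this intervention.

In inverse form: demand p = 110 − 0.08q, supply p = 56.5 + 0.05q.
Competitive equilibrium: 110 − 0.08q = 56.5 + 0.05q → q* = 411.5385, p* = 77.0769.
With the tax, the buyer price exceeds the seller price by 35: (110 − 0.08q) − (56.5 + 0.05q) = 35 → q' = 142.3077.
Δq = 411.5385 − 142.3077 = 269.2308; the wedge equals the tax, 35.
Welfare loss = ½ × 269.2308 × 35 = 4711.54.

4711.54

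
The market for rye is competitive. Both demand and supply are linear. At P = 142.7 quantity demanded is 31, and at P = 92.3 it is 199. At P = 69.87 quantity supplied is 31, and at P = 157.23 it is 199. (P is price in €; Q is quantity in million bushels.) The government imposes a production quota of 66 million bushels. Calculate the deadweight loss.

€1187.47 million

Demand slope = (92.3 − 142.7)/(199 − 31) = −0.3, so P = 152 − 0.3Q.
Supply slope = (157.23 − 69.87)/(199 − 31) = 0.52, so P = 53.75 + 0.52Q.
Competitive equilibrium: 152 − 0.3Q = 53.75 + 0.52Q → Q* = 119.8171, P* = 116.0549.
At Q = 66: demand price = 152 − 0.3·66 = 132.2; supply price = 53.75 + 0.52·66 = 88.07.
ΔQ = 119.8171 − 66 = 53.8171; wedge = 132.2 − 88.07 = 44.13.
DWL = ½ × 53.8171 × 44.13 = €1187.47 million.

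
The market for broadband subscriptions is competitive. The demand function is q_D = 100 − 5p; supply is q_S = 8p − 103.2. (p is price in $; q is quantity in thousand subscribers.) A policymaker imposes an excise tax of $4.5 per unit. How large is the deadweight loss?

In inverse form: demand p = 20 − 0.2q, supply p = 12.9 + 0.125q.
Competitive equilibrium: 20 − 0.2q = 12.9 + 0.125q → q* = 21.8462, p* = 15.6308.
With the tax, the buyer price exceeds the seller price by 4.5: (20 − 0.2q) − (12.9 + 0.125q) = 4.5 → q' = 8.
Δq = 21.8462 − 8 = 13.8462; the wedge equals the tax, 4.5.
DWL = ½ × 13.8462 × 4.5 = $31.15 thousand.

$31.15 thousand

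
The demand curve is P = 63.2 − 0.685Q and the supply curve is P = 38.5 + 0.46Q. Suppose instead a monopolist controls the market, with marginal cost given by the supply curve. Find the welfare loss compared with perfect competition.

Competitive equilibrium: 63.2 − 0.685Q = 38.5 + 0.46Q → Q* = 21.5721, P* = 48.4231.
Marginal revenue: MR = 63.2 − 1.37Q. Set MR = MC: 63.2 − 1.37Q = 38.5 + 0.46Q → Q_m = 13.4973.
Price P_m = 63.2 − 0.685·13.4973 = 53.9543; MC(Q_m) = 38.5 + 0.46·13.4973 = 44.7088.
Competitive Q* = 21.5721, so ΔQ = 8.0748; wedge = 53.9543 − 44.7088 = 9.2455.
The triangle = ½ × 8.0748 × 9.2455 = 37.33.

37.33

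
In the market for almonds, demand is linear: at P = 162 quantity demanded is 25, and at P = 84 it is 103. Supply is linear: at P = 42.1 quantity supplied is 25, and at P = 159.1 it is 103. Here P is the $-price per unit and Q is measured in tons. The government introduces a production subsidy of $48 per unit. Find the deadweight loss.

$460.80

Demand slope = (84 − 162)/(103 − 25) = −1, so P = 187 − Q.
Supply slope = (159.1 − 42.1)/(103 − 25) = 1.5, so P = 4.6 + 1.5Q.
Competitive equilibrium: 187 − Q = 4.6 + 1.5Q → Q* = 72.96, P* = 114.04.
The subsidy lowers effective supply by 48: P = 1.5Q − 43.4.
New quantity: 187 − Q = 1.5Q − 43.4 → Q' = 92.16.
Overproduction ΔQ = 92.16 − 72.96 = 19.2; wedge = subsidy = 48.
Deadweight loss = ½ × 19.2 × 48 = $460.80.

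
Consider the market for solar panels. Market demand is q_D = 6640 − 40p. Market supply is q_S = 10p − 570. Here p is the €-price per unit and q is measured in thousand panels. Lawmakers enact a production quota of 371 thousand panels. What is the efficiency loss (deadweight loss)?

In inverse form: demand p = 166 − 0.025q, supply p = 57 + 0.1q.
Competitive equilibrium: 166 − 0.025q = 57 + 0.1q → q* = 872, p* = 144.2.
At q = 371: demand price = 166 − 0.025·371 = 156.725; supply price = 57 + 0.1·371 = 94.1.
Δq = 872 − 371 = 501; wedge = 156.725 − 94.1 = 62.625.
Deadweight loss = ½ × 501 × 62.625 = €15687.56 thousand.

€15687.56 thousand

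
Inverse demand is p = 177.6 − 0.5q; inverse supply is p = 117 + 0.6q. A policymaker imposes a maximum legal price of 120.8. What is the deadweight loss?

Competitive equilibrium: 177.6 − 0.5q = 117 + 0.6q → q* = 55.0909, p* = 150.0545.
At the ceiling p = 120.8, quantity supplied = (120.8 − 117)/0.6 = 6.3333.
Willingness to pay at q' = 6.3333: 177.6 − 0.5·6.3333 = 174.4334.
Δq = 55.0909 − 6.3333 = 48.7576; wedge = 174.4334 − 120.8 = 53.6334.
Welfare loss = ½ × 48.7576 × 53.6334 = 1307.52.

1307.52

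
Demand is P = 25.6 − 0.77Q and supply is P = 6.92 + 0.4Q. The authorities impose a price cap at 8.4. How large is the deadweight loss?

88.01

Competitive equilibrium: 25.6 − 0.77Q = 6.92 + 0.4Q → Q* = 15.9658, P* = 13.3063.
At the ceiling P = 8.4, quantity supplied = (8.4 − 6.92)/0.4 = 3.7.
Willingness to pay at Q' = 3.7: 25.6 − 0.77·3.7 = 22.751.
ΔQ = 15.9658 − 3.7 = 12.2658; wedge = 22.751 − 8.4 = 14.351.
Deadweight loss = ½ × 12.2658 × 14.351 = 88.01.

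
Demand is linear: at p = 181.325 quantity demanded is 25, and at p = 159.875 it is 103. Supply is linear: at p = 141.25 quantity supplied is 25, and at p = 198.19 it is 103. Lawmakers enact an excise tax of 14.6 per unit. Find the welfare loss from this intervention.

106.05

Demand slope = (159.875 − 181.325)/(103 − 25) = −0.275, so p = 188.2 − 0.275q.
Supply slope = (198.19 − 141.25)/(103 − 25) = 0.73, so p = 123 + 0.73q.
Competitive equilibrium: 188.2 − 0.275q = 123 + 0.73q → q* = 64.8756, p* = 170.3592.
With the tax, the buyer price exceeds the seller price by 14.6: (188.2 − 0.275q) − (123 + 0.73q) = 14.6 → q' = 50.3483.
Δq = 64.8756 − 50.3483 = 14.5273; the wedge equals the tax, 14.6.
Welfare loss = ½ × 14.5273 × 14.6 = 106.05.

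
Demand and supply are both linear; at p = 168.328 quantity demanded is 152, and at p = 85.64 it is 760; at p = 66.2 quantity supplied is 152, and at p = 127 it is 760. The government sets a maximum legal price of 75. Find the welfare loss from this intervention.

Demand slope = (85.64 − 168.328)/(760 − 152) = −0.136, so p = 189 − 0.136q.
Supply slope = (127 − 66.2)/(760 − 152) = 0.1, so p = 51 + 0.1q.
Competitive equilibrium: 189 − 0.136q = 51 + 0.1q → q* = 584.7458, p* = 109.4746.
At the ceiling p = 75, quantity supplied = (75 − 51)/0.1 = 240.
Willingness to pay at q' = 240: 189 − 0.136·240 = 156.36.
Δq = 584.7458 − 240 = 344.7458; wedge = 156.36 − 75 = 81.36.
Deadweight loss = ½ × 344.7458 × 81.36 = 14024.26.

14024.26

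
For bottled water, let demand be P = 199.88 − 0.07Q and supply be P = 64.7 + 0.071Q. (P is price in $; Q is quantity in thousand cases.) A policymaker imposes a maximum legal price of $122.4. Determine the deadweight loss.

$1503.75 thousand

Competitive equilibrium: 199.88 − 0.07Q = 64.7 + 0.071Q → Q* = 958.7234, P* = 132.7694.
At the ceiling P = 122.4, quantity supplied = (122.4 − 64.7)/0.071 = 812.6761.
Willingness to pay at Q' = 812.6761: 199.88 − 0.07·812.6761 = 142.9927.
ΔQ = 958.7234 − 812.6761 = 146.0473; wedge = 142.9927 − 122.4 = 20.5927.
The triangle = ½ × 146.0473 × 20.5927 = $1503.75 thousand.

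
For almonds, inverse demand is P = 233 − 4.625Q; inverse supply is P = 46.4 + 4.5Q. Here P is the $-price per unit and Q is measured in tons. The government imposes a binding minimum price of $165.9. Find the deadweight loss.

$161.05

Competitive equilibrium: 233 − 4.625Q = 46.4 + 4.5Q → Q* = 20.4493, P* = 138.4219.
At the floor P = 165.9, quantity demanded = (233 − 165.9)/4.625 = 14.5081.
Sellers' marginal cost at Q' = 14.5081: 46.4 + 4.5·14.5081 = 111.6865.
ΔQ = 20.4493 − 14.5081 = 5.9412; wedge = 165.9 − 111.6865 = 54.2135.
The triangle = ½ × 5.9412 × 54.2135 = $161.05.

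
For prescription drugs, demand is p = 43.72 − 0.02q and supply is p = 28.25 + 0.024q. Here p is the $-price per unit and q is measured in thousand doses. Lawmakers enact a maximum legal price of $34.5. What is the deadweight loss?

$182.88 thousand

Competitive equilibrium: 43.72 − 0.02q = 28.25 + 0.024q → q* = 351.5909, p* = 36.6882.
At the ceiling p = 34.5, quantity supplied = (34.5 − 28.25)/0.024 = 260.4167.
Willingness to pay at q' = 260.4167: 43.72 − 0.02·260.4167 = 38.5117.
Δq = 351.5909 − 260.4167 = 91.1742; wedge = 38.5117 − 34.5 = 4.0117.
DWL = ½ × 91.1742 × 4.0117 = $182.88 thousand.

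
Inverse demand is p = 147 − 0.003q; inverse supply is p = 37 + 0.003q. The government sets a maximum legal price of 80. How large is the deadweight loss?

48000

Competitive equilibrium: 147 − 0.003q = 37 + 0.003q → q* = 18333.3333, p* = 92.
At the ceiling p = 80, quantity supplied = (80 − 37)/0.003 = 14333.3333.
Willingness to pay at q' = 14333.3333: 147 − 0.003·14333.3333 = 104.
Δq = 18333.3333 − 14333.3333 = 4000; wedge = 104 − 80 = 24.
DWL = ½ × 4000 × 24 = 48000.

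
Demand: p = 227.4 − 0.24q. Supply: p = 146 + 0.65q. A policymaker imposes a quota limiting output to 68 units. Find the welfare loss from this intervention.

Competitive equilibrium: 227.4 − 0.24q = 146 + 0.65q → q* = 91.4607, p* = 205.4494.
At q = 68: demand price = 227.4 − 0.24·68 = 211.08; supply price = 146 + 0.65·68 = 190.2.
Δq = 91.4607 − 68 = 23.4607; wedge = 211.08 − 190.2 = 20.88.
Deadweight loss = ½ × 23.4607 × 20.88 = 244.93.

244.93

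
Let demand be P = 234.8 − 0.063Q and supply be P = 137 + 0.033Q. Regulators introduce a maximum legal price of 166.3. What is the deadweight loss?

822.11

Competitive equilibrium: 234.8 − 0.063Q = 137 + 0.033Q → Q* = 1018.75, P* = 170.6188.
At the ceiling P = 166.3, quantity supplied = (166.3 − 137)/0.033 = 887.8788.
Willingness to pay at Q' = 887.8788: 234.8 − 0.063·887.8788 = 178.8636.
ΔQ = 1018.75 − 887.8788 = 130.8712; wedge = 178.8636 − 166.3 = 12.5636.
Welfare loss = ½ × 130.8712 × 12.5636 = 822.11.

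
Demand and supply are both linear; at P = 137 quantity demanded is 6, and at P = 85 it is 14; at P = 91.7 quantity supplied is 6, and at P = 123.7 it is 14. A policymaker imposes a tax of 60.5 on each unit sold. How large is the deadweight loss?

174.30

Demand slope = (85 − 137)/(14 − 6) = −6.5, so P = 176 − 6.5Q.
Supply slope = (123.7 − 91.7)/(14 − 6) = 4, so P = 67.7 + 4Q.
Competitive equilibrium: 176 − 6.5Q = 67.7 + 4Q → Q* = 10.3143, P* = 108.9571.
With the tax, the buyer price exceeds the seller price by 60.5: (176 − 6.5Q) − (67.7 + 4Q) = 60.5 → Q' = 4.5524.
ΔQ = 10.3143 − 4.5524 = 5.7619; the wedge equals the tax, 60.5.
DWL = ½ × 5.7619 × 60.5 = 174.30.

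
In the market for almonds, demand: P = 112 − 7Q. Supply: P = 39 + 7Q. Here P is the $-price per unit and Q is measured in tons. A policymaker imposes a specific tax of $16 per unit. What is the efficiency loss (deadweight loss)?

$9.14

Competitive equilibrium: 112 − 7Q = 39 + 7Q → Q* = 5.2143, P* = 75.5.
With the tax, the buyer price exceeds the seller price by 16: (112 − 7Q) − (39 + 7Q) = 16 → Q' = 4.0714.
ΔQ = 5.2143 − 4.0714 = 1.1429; the wedge equals the tax, 16.
DWL = ½ × 1.1429 × 16 = $9.14.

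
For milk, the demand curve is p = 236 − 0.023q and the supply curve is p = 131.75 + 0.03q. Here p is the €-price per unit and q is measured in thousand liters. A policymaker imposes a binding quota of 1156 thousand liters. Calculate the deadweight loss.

Competitive equilibrium: 236 − 0.023q = 131.75 + 0.03q → q* = 1966.98113, p* = 190.75943.
At q = 1156: demand price = 236 − 0.023·1156 = 209.412; supply price = 131.75 + 0.03·1156 = 166.43.
Δq = 1966.98113 − 1156 = 810.98113; wedge = 209.412 − 166.43 = 42.982.
DWL = ½ × 810.98113 × 42.982 = €17428.80 thousand.

€17428.80 thousand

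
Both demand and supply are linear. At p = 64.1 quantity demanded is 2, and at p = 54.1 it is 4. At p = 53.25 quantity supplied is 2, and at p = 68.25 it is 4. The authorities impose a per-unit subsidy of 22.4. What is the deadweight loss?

Demand slope = (54.1 − 64.1)/(4 − 2) = −5, so p = 74.1 − 5q.
Supply slope = (68.25 − 53.25)/(4 − 2) = 7.5, so p = 38.25 + 7.5q.
Competitive equilibrium: 74.1 − 5q = 38.25 + 7.5q → q* = 2.868, p* = 59.76.
The subsidy lowers effective supply by 22.4: p = 15.85 + 7.5q.
New quantity: 74.1 − 5q = 15.85 + 7.5q → q' = 4.66.
Overproduction Δq = 4.66 − 2.868 = 1.792; wedge = subsidy = 22.4.
DWL = ½ × 1.792 × 22.4 = 20.07.

20.07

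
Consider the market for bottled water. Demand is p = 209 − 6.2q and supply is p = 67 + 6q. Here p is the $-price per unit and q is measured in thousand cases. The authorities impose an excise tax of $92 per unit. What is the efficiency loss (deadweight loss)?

$346.89 thousand

Competitive equilibrium: 209 − 6.2q = 67 + 6q → q* = 11.63934, p* = 136.83607.
With the tax, the buyer price exceeds the seller price by 92: (209 − 6.2q) − (67 + 6q) = 92 → q' = 4.09836.
Δq = 11.63934 − 4.09836 = 7.54098; the wedge equals the tax, 92.
Deadweight loss = ½ × 7.54098 × 92 = $346.89 thousand.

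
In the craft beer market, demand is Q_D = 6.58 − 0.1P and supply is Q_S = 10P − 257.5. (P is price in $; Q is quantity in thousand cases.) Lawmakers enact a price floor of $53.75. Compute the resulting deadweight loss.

In inverse form: demand P = 65.8 − 10Q, supply P = 25.75 + 0.1Q.
Competitive equilibrium: 65.8 − 10Q = 25.75 + 0.1Q → Q* = 3.9653, P* = 26.1465.
At the floor P = 53.75, quantity demanded = (65.8 − 53.75)/10 = 1.205.
Sellers' marginal cost at Q' = 1.205: 25.75 + 0.1·1.205 = 25.8705.
ΔQ = 3.9653 − 1.205 = 2.7603; wedge = 53.75 − 25.8705 = 27.8795.
Welfare loss = ½ × 2.7603 × 27.8795 = $38.48 thousand.

$38.48 thousand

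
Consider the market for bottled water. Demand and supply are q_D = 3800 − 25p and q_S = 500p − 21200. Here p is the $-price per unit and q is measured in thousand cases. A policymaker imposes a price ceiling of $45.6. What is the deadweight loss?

In inverse form: demand p = 152 − 0.04q, supply p = 42.4 + 0.002q.
Competitive equilibrium: 152 − 0.04q = 42.4 + 0.002q → q* = 2609.5238, p* = 47.619.
At the ceiling p = 45.6, quantity supplied = (45.6 − 42.4)/0.002 = 1600.
Willingness to pay at q' = 1600: 152 − 0.04·1600 = 88.
Δq = 2609.5238 − 1600 = 1009.5238; wedge = 88 − 45.6 = 42.4.
Welfare loss = ½ × 1009.5238 × 42.4 = $21401.90 thousand.

$21401.90 thousand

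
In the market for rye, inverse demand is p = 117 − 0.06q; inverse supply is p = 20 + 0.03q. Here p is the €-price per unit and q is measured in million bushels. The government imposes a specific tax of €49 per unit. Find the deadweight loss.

€13338.89 million

Competitive equilibrium: 117 − 0.06q = 20 + 0.03q → q* = 1077.7778, p* = 52.3333.
With the tax, the buyer price exceeds the seller price by 49: (117 − 0.06q) − (20 + 0.03q) = 49 → q' = 533.3333.
Δq = 1077.7778 − 533.3333 = 544.4445; the wedge equals the tax, 49.
Welfare loss = ½ × 544.4445 × 49 = €13338.89 million.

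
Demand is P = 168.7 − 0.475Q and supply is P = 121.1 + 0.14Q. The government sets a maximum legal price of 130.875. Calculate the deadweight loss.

17.65

Competitive equilibrium: 168.7 − 0.475Q = 121.1 + 0.14Q → Q* = 77.3984, P* = 131.9358.
At the ceiling P = 130.875, quantity supplied = (130.875 − 121.1)/0.14 = 69.8214.
Willingness to pay at Q' = 69.8214: 168.7 − 0.475·69.8214 = 135.5348.
ΔQ = 77.3984 − 69.8214 = 7.577; wedge = 135.5348 − 130.875 = 4.6598.
The triangle = ½ × 7.577 × 4.6598 = 17.65.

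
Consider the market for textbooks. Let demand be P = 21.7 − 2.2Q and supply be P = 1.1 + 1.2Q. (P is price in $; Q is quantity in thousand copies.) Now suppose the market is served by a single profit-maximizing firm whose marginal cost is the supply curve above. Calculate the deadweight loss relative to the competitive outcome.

Competitive equilibrium: 21.7 − 2.2Q = 1.1 + 1.2Q → Q* = 6.0588, P* = 8.3706.
Marginal revenue: MR = 21.7 − 4.4Q. Set MR = MC: 21.7 − 4.4Q = 1.1 + 1.2Q → Q_m = 3.6786.
Price P_m = 21.7 − 2.2·3.6786 = 13.6071; MC(Q_m) = 1.1 + 1.2·3.6786 = 5.5143.
Competitive Q* = 6.0588, so ΔQ = 2.3802; wedge = 13.6071 − 5.5143 = 8.0928.
Deadweight loss = ½ × 2.3802 × 8.0928 = $9.63 thousand.

$9.63 thousand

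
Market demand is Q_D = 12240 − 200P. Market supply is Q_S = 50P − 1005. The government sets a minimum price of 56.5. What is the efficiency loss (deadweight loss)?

In inverse form: demand P = 61.2 − 0.005Q, supply P = 20.1 + 0.02Q.
Competitive equilibrium: 61.2 − 0.005Q = 20.1 + 0.02Q → Q* = 1644, P* = 52.98.
At the floor P = 56.5, quantity demanded = (61.2 − 56.5)/0.005 = 940.
Sellers' marginal cost at Q' = 940: 20.1 + 0.02·940 = 38.9.
ΔQ = 1644 − 940 = 704; wedge = 56.5 − 38.9 = 17.6.
DWL = ½ × 704 × 17.6 = 6195.20.

6195.20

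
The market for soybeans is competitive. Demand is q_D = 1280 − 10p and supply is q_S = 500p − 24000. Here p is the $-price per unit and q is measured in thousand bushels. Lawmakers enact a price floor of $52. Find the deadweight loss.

In inverse form: demand p = 128 − 0.1q, supply p = 48 + 0.002q.
Competitive equilibrium: 128 − 0.1q = 48 + 0.002q → q* = 784.3137, p* = 49.5686.
At the floor p = 52, quantity demanded = (128 − 52)/0.1 = 760.
Sellers' marginal cost at q' = 760: 48 + 0.002·760 = 49.52.
Δq = 784.3137 − 760 = 24.3137; wedge = 52 − 49.52 = 2.48.
Welfare loss = ½ × 24.3137 × 2.48 = $30.15 thousand.

$30.15 thousand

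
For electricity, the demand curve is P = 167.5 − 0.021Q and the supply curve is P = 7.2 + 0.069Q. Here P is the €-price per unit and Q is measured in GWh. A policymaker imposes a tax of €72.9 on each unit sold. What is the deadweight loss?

Competitive equilibrium: 167.5 − 0.021Q = 7.2 + 0.069Q → Q* = 1781.1111, P* = 130.0967.
With the tax, the buyer price exceeds the seller price by 72.9: (167.5 − 0.021Q) − (7.2 + 0.069Q) = 72.9 → Q' = 971.1111.
ΔQ = 1781.1111 − 971.1111 = 810; the wedge equals the tax, 72.9.
The triangle = ½ × 810 × 72.9 = €29524.50.

€29524.50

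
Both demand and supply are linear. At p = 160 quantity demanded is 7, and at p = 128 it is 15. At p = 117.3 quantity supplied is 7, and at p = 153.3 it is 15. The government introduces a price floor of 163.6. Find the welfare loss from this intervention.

Demand slope = (128 − 160)/(15 − 7) = −4, so p = 188 − 4q.
Supply slope = (153.3 − 117.3)/(15 − 7) = 4.5, so p = 85.8 + 4.5q.
Competitive equilibrium: 188 − 4q = 85.8 + 4.5q → q* = 12.0235, p* = 139.9059.
At the floor p = 163.6, quantity demanded = (188 − 163.6)/4 = 6.1.
Sellers' marginal cost at q' = 6.1: 85.8 + 4.5·6.1 = 113.25.
Δq = 12.0235 − 6.1 = 5.9235; wedge = 163.6 − 113.25 = 50.35.
Deadweight loss = ½ × 5.9235 × 50.35 = 149.12.

149.12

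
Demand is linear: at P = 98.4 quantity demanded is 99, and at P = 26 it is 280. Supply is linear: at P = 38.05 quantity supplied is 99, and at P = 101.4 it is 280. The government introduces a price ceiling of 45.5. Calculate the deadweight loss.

Demand slope = (26 − 98.4)/(280 − 99) = −0.4, so P = 138 − 0.4Q.
Supply slope = (101.4 − 38.05)/(280 − 99) = 0.35, so P = 3.4 + 0.35Q.
Competitive equilibrium: 138 − 0.4Q = 3.4 + 0.35Q → Q* = 179.46667, P* = 66.21333.
At the ceiling P = 45.5, quantity supplied = (45.5 − 3.4)/0.35 = 120.28571.
Willingness to pay at Q' = 120.28571: 138 − 0.4·120.28571 = 89.88572.
ΔQ = 179.46667 − 120.28571 = 59.18096; wedge = 89.88572 − 45.5 = 44.38572.
DWL = ½ × 59.18096 × 44.38572 = 1313.39.

1313.39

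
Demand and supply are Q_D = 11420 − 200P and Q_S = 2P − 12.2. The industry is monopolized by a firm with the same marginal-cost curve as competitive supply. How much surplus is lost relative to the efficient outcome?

In inverse form: demand P = 57.1 − 0.005Q, supply P = 6.1 + 0.5Q.
Competitive equilibrium: 57.1 − 0.005Q = 6.1 + 0.5Q → Q* = 100.9901, P* = 56.595.
Marginal revenue: MR = 57.1 − 0.01Q. Set MR = MC: 57.1 − 0.01Q = 6.1 + 0.5Q → Q_m = 100.
Price P_m = 57.1 − 0.005·100 = 56.6; MC(Q_m) = 6.1 + 0.5·100 = 56.1.
Competitive Q* = 100.9901, so ΔQ = 0.9901; wedge = 56.6 − 56.1 = 0.5.
The triangle = ½ × 0.9901 × 0.5 = 0.25.

0.25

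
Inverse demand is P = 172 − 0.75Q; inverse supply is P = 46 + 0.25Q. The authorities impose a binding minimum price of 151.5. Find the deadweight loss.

4867.56

Competitive equilibrium: 172 − 0.75Q = 46 + 0.25Q → Q* = 126, P* = 77.5.
At the floor P = 151.5, quantity demanded = (172 − 151.5)/0.75 = 27.3333.
Sellers' marginal cost at Q' = 27.3333: 46 + 0.25·27.3333 = 52.8333.
ΔQ = 126 − 27.3333 = 98.6667; wedge = 151.5 − 52.8333 = 98.6667.
Welfare loss = ½ × 98.6667 × 98.6667 = 4867.56.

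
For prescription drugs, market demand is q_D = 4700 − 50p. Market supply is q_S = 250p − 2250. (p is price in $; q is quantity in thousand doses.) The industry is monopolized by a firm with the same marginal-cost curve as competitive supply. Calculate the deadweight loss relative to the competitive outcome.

$31099.35 thousand

In inverse form: demand p = 94 − 0.02q, supply p = 9 + 0.004q.
Competitive equilibrium: 94 − 0.02q = 9 + 0.004q → q* = 3541.66667, p* = 23.16667.
Marginal revenue: MR = 94 − 0.04q. Set MR = MC: 94 − 0.04q = 9 + 0.004q → q_m = 1931.81818.
Price p_m = 94 − 0.02·1931.81818 = 55.36364; MC(q_m) = 9 + 0.004·1931.81818 = 16.72727.
Competitive q* = 3541.66667, so Δq = 1609.84849; wedge = 55.36364 − 16.72727 = 38.63637.
The triangle = ½ × 1609.84849 × 38.63637 = $31099.35 thousand.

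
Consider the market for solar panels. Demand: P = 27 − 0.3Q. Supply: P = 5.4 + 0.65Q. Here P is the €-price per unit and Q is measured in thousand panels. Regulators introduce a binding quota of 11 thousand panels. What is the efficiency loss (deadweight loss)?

Competitive equilibrium: 27 − 0.3Q = 5.4 + 0.65Q → Q* = 22.7368, P* = 20.1789.
At Q = 11: demand price = 27 − 0.3·11 = 23.7; supply price = 5.4 + 0.65·11 = 12.55.
ΔQ = 22.7368 − 11 = 11.7368; wedge = 23.7 − 12.55 = 11.15.
The triangle = ½ × 11.7368 × 11.15 = €65.43 thousand.

€65.43 thousand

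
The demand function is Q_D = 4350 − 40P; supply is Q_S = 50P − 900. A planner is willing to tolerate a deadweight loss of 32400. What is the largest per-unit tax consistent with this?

54

In inverse form: demand P = 108.75 − 0.025Q, supply P = 18 + 0.02Q.
Competitive equilibrium: 108.75 − 0.025Q = 18 + 0.02Q → Q* = 2016.6667, P* = 58.3333.
A tax t gives ΔQ = t/0.045 and wedge t, so DWL = t²/0.09.
t²/0.09 = 32400 → t² = 2916 → t = 54.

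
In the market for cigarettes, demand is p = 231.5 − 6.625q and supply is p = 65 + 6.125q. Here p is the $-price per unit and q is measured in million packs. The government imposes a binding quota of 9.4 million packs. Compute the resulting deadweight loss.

$85.34 million

Competitive equilibrium: 231.5 − 6.625q = 65 + 6.125q → q* = 13.0588, p* = 144.9853.
At q = 9.4: demand price = 231.5 − 6.625·9.4 = 169.225; supply price = 65 + 6.125·9.4 = 122.575.
Δq = 13.0588 − 9.4 = 3.6588; wedge = 169.225 − 122.575 = 46.65.
Deadweight loss = ½ × 3.6588 × 46.65 = $85.34 million.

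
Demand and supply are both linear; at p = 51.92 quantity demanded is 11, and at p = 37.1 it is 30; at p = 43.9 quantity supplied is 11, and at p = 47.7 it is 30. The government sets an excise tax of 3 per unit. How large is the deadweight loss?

Demand slope = (37.1 − 51.92)/(30 − 11) = −0.78, so p = 60.5 − 0.78q.
Supply slope = (47.7 − 43.9)/(30 − 11) = 0.2, so p = 41.7 + 0.2q.
Competitive equilibrium: 60.5 − 0.78q = 41.7 + 0.2q → q* = 19.1837, p* = 45.5367.
With the tax, the buyer price exceeds the seller price by 3: (60.5 − 0.78q) − (41.7 + 0.2q) = 3 → q' = 16.1224.
Δq = 19.1837 − 16.1224 = 3.0613; the wedge equals the tax, 3.
DWL = ½ × 3.0613 × 3 = 4.59.

4.59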